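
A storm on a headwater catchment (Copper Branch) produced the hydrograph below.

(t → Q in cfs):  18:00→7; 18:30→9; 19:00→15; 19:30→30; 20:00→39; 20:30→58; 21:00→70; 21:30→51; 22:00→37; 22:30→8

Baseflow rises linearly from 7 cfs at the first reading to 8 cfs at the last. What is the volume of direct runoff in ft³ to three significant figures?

V ≈ 4.48 × 10^5 ft³

Direct-runoff ordinates (Q − Q_b): 0.00, 1.89, 7.78, 22.67, 31.56, 50.44, 62.33, 43.22, 29.11, 0.00 cfs.
ΣQ_DR = 249.0 cfs.
With Δt = 0.5 h = 1800 s, V = ΣQ_DR · Δt = 249.0 × 1800 = 4.48 × 10^5 ft³.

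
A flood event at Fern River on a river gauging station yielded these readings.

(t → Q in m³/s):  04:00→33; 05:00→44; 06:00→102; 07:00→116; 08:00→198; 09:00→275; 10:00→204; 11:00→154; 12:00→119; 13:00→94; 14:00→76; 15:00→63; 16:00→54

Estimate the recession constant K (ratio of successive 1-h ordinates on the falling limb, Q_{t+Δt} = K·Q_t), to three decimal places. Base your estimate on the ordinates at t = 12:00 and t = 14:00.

Using the recession-limb readings at t = 12:00 and t = 14:00: Q falls from 119 to 76 m³/s over 2 intervals.
K = (Q₂/Q₁)^(1/2) = (76/119)^(1/2) = 0.799.

K ≈ 0.799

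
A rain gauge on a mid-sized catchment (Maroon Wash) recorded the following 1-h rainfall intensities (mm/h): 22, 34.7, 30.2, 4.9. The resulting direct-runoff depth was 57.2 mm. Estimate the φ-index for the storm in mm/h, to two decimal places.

φ ≈ 9.90 mm/h

Only the 3 blocks with intensity above φ contribute runoff: 22, 34.7, 30.2 mm/h.
Σ(I−φ)·Δt = d  ⇒  (22+34.7+30.2 − 3φ)·1 = 57.2
φ = (86.90 − 57.2/1) / 3 = 9.90 mm/h.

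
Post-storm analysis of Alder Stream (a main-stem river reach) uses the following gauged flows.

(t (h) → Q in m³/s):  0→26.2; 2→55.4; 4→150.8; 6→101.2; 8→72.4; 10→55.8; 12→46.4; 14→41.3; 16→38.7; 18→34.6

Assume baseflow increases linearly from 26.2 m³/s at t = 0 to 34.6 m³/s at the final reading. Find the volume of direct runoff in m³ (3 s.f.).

V ≈ 2.30 × 10^6 m³

Direct-runoff ordinates (Q − Q_b): 0.00, 28.27, 122.73, 72.20, 42.47, 24.93, 14.60, 8.57, 5.03, 0.00 m³/s.
ΣQ_DR = 318.8 m³/s.
With Δt = 2 h = 7200 s, V = ΣQ_DR · Δt = 318.8 × 7200 = 2.30 × 10^6 m³.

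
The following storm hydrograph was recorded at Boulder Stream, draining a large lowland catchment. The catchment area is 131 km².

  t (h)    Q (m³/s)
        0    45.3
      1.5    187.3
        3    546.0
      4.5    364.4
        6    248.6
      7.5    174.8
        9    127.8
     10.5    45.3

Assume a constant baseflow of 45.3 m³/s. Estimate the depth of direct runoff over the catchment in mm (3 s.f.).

d ≈ 56.8 mm

Direct runoff: 0.0, 142.0, 500.7, 319.1, 203.3, 129.5, 82.5, 0.0 m³/s; ΣQ_DR = 1377 m³/s.
V = ΣQ_DR · Δt = 1377 × 5400 s = 7.436 × 10^6 m³.
Over A = 131 km², depth = V / A = 56.8 mm.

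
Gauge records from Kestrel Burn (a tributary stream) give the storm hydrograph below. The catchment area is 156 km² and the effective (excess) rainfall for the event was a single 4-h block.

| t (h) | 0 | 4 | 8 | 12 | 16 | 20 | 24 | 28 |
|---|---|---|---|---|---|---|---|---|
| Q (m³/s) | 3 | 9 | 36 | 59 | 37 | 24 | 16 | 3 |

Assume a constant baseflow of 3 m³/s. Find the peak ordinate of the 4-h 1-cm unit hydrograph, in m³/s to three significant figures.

Direct runoff: 0.0, 6.0, 33.0, 56.0, 34.0, 21.0, 13.0, 0.0 m³/s; ΣQ_DR = 163.0 m³/s, peak = 56.0 m³/s.
Runoff depth d = ΣQ_DR·Δt / A = 163.0 × 14400 / (156 km²) = 15.05 mm.
The 1-cm UH is the DRH scaled by (10 mm)/d, so U_p = 56.0 × 10/15.05 = 37.2 m³/s.

U_p ≈ 37.2 m³/s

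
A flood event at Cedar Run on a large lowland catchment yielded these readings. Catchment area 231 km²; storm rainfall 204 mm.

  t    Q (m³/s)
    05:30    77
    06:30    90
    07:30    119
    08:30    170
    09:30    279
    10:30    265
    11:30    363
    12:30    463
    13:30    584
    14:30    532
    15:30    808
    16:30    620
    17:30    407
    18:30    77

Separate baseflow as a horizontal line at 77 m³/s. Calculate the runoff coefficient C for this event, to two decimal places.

C ≈ 0.29

ΣQ_DR = 3776 m³/s; V = ΣQ_DR·Δt = 1.359 × 10^7 m³.
Runoff depth d = V / A = 58.85 mm.
C = d / P = 58.85 / 204 = 0.29.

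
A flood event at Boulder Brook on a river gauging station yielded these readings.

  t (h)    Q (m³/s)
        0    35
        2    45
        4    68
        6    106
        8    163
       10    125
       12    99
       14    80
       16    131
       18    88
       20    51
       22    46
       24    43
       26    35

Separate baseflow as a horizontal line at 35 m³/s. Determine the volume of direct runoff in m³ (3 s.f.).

V ≈ 4.50 × 10^6 m³

Direct-runoff ordinates (Q − Q_b): 0.0, 10.0, 33.0, 71.0, 128.0, 90.0, 64.0, 45.0, 96.0, 53.0, 16.0, 11.0, 8.0, 0.0 m³/s.
ΣQ_DR = 625.0 m³/s.
With Δt = 2 h = 7200 s, V = ΣQ_DR · Δt = 625.0 × 7200 = 4.50 × 10^6 m³.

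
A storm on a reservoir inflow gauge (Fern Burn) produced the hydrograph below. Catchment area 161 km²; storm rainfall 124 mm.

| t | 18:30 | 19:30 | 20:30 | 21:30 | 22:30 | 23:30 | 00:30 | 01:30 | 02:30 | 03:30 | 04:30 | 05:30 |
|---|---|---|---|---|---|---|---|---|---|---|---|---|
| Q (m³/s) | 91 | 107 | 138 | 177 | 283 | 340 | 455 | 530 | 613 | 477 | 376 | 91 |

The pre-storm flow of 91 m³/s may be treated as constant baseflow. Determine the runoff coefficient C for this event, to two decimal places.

ΣQ_DR = 2586 m³/s; V = ΣQ_DR·Δt = 9.310 × 10^6 m³.
Runoff depth d = V / A = 57.82 mm.
C = d / P = 57.82 / 124 = 0.47.

C ≈ 0.47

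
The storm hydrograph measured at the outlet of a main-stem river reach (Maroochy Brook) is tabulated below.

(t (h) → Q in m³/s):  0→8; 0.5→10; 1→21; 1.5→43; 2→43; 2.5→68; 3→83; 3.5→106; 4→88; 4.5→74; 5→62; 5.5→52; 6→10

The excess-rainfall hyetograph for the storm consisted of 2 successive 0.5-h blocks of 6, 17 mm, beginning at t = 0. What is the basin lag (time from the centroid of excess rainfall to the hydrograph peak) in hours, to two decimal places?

t_L ≈ 2.88 h

Centroid of excess rainfall: t_c = Σ P_i·t̄_i / ΣP_i = 0.6196 h (block centres at 0.25, 0.75 h).
Hydrograph peak occurs at t = 3.5 h, so basin lag t_L = 3.5 − 0.6196 = 2.88 h.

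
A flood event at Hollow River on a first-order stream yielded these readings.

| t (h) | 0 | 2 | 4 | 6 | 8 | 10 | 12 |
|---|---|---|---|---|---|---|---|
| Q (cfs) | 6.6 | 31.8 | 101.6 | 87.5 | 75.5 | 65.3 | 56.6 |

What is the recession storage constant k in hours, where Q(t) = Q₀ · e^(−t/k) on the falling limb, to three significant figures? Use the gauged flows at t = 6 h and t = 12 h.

k ≈ 13.8 h

On the falling limb, Q drops from 87.5 to 56.6 cfs between t = 6 h and t = 12 h (Δt = 6 h).
k = −Δt / ln(Q₂/Q₁) = −6 / ln(56.6/87.5) = 13.8 h.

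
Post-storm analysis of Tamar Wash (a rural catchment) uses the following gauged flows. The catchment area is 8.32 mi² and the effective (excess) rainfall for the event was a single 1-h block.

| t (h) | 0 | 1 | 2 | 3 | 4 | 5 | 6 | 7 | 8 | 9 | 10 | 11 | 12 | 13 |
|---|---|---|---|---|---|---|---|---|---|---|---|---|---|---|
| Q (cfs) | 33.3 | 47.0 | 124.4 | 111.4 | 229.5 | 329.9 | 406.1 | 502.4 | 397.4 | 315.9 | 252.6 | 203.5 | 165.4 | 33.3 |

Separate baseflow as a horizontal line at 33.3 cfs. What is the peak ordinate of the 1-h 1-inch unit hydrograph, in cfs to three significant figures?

Direct runoff: 0.0, 13.7, 91.1, 78.1, 196.2, 296.6, 372.8, 469.1, 364.1, 282.6, 219.3, 170.2, 132.1, 0.0 cfs; ΣQ_DR = 2686 cfs, peak = 469.1 cfs.
Runoff depth d = ΣQ_DR·Δt / A = 2686 × 3600 / (8.32 mi²) = 0.5002 in.
The 1-inch UH is the DRH scaled by (1 in)/d, so U_p = 469.1 × 1/0.5002 = 938 cfs.

U_p ≈ 938 cfs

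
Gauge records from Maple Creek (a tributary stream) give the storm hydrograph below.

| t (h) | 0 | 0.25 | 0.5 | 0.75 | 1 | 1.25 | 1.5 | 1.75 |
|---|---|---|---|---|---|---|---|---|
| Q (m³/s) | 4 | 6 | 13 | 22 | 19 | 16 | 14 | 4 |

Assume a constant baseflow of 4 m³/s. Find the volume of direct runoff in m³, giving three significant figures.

V ≈ 59400 m³

Direct-runoff ordinates (Q − Q_b): 0.0, 2.0, 9.0, 18.0, 15.0, 12.0, 10.0, 0.0 m³/s.
ΣQ_DR = 66.00 m³/s.
With Δt = 0.25 h = 900 s, V = ΣQ_DR · Δt = 66.00 × 900 = 59400 m³.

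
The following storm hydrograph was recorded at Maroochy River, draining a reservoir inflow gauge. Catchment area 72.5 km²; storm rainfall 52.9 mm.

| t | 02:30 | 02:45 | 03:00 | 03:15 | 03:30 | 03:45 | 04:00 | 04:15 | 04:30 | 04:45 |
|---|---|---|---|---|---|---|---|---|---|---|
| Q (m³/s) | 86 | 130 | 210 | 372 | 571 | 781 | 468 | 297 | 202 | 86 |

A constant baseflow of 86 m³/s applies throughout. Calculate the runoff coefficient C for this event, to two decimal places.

C ≈ 0.55

ΣQ_DR = 2343 m³/s; V = ΣQ_DR·Δt = 2.109 × 10^6 m³.
Runoff depth d = V / A = 29.09 mm.
C = d / P = 29.09 / 52.9 = 0.55.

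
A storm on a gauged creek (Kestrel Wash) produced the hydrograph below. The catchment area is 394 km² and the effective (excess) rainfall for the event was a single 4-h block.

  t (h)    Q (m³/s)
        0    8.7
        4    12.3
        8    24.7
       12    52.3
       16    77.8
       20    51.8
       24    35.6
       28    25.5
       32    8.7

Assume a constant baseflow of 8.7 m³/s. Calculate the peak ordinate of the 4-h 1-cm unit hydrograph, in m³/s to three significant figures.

U_p ≈ 86.3 m³/s

Direct runoff: 0.0, 3.6, 16.0, 43.6, 69.1, 43.1, 26.9, 16.8, 0.0 m³/s; ΣQ_DR = 219.1 m³/s, peak = 69.1 m³/s.
Runoff depth d = ΣQ_DR·Δt / A = 219.1 × 14400 / (394 km²) = 8.008 mm.
The 1-cm UH is the DRH scaled by (10 mm)/d, so U_p = 69.1 × 10/8.008 = 86.3 m³/s.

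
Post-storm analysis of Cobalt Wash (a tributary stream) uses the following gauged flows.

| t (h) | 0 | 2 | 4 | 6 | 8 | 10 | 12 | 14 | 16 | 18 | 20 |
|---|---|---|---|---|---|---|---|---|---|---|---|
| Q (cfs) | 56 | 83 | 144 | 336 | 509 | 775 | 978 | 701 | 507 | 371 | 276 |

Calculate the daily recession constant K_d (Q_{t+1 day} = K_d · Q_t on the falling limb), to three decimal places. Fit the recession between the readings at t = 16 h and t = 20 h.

Between t = 16 h and t = 20 h the flow falls from 507 to 276 cfs over 2×2 h = 4 h.
Per-interval ratio K = (276/507)^(1/2) = 0.7378; K_d = K^(24/2) = 0.026.

K_d ≈ 0.026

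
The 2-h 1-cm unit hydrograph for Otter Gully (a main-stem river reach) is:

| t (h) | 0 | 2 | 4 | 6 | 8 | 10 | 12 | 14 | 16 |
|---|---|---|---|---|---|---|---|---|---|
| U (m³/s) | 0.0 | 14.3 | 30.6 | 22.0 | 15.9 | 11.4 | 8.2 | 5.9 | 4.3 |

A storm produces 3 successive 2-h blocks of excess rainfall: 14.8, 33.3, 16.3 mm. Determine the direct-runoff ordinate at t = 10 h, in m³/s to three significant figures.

By discrete convolution, Q_j = Σ (P_i / 10 mm) · U_{j−i}.
At t = 10 h (j=5): Q = (14.8/10)·11.4 + (33.3/10)·15.9 + (16.3/10)·22.0 = 106 m³/s.

Q ≈ 106 m³/s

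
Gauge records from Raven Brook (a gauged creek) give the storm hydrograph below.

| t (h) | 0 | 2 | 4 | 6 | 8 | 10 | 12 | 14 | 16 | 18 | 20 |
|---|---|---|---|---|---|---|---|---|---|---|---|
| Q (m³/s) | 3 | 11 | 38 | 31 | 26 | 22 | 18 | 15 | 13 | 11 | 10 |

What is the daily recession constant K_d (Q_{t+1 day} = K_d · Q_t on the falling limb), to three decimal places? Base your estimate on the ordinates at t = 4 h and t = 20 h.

Between t = 4 h and t = 20 h the flow falls from 38 to 10 m³/s over 8×2 h = 16 h.
Per-interval ratio K = (10/38)^(1/8) = 0.8463; K_d = K^(24/2) = 0.135.

K_d ≈ 0.135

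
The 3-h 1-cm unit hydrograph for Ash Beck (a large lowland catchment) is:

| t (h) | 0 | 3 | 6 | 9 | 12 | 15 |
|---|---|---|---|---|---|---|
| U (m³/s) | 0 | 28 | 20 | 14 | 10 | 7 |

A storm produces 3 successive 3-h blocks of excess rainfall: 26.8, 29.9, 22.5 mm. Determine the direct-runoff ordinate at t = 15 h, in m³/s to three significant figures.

By discrete convolution, Q_j = Σ (P_i / 10 mm) · U_{j−i}.
At t = 15 h (j=5): Q = (26.8/10)·7 + (29.9/10)·10 + (22.5/10)·14 = 80.2 m³/s.

Q ≈ 80.2 m³/s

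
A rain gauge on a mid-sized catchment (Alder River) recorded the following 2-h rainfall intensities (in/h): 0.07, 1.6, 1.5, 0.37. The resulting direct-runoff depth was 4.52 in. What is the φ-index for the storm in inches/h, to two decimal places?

φ ≈ 0.42 in/h

Only the 2 blocks with intensity above φ contribute runoff: 1.6, 1.5 in/h.
Σ(I−φ)·Δt = d  ⇒  (1.6+1.5 − 2φ)·2 = 4.52
φ = (3.100 − 4.52/2) / 2 = 0.42 in/h.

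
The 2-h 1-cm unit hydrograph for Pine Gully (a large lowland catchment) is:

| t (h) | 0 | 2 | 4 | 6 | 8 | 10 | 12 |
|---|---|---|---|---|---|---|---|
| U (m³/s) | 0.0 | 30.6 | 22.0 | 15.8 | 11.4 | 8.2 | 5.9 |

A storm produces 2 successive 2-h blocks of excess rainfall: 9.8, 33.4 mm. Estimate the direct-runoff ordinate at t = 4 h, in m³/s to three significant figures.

Q ≈ 124 m³/s

By discrete convolution, Q_j = Σ (P_i / 10 mm) · U_{j−i}.
At t = 4 h (j=2): Q = (9.8/10)·22.0 + (33.4/10)·30.6 = 124 m³/s.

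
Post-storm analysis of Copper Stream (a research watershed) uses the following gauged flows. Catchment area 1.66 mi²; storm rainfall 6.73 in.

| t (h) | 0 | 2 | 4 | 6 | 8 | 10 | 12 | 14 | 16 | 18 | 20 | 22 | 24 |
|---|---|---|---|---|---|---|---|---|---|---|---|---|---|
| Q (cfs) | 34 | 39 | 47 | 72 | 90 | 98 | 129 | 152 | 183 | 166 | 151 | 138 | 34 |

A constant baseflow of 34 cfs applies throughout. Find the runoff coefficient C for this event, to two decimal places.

ΣQ_DR = 891.0 cfs; V = ΣQ_DR·Δt = 6.415 × 10^6 ft³.
Runoff depth d = V / A = 1.663 in.
C = d / P = 1.663 / 6.73 = 0.25.

C ≈ 0.25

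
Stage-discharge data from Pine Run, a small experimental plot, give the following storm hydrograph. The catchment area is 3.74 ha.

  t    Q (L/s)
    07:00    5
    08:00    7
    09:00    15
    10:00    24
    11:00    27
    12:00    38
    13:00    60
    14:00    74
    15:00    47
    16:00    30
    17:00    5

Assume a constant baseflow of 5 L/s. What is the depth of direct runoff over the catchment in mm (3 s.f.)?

Direct runoff: 0.0, 2.0, 10.0, 19.0, 22.0, 33.0, 55.0, 69.0, 42.0, 25.0, 0.0 L/s; ΣQ_DR = 277.0 L/s.
V = ΣQ_DR · Δt = 277.0 × 3600 s = 9.972 × 10^5 L.
Over A = 3.74 ha, depth = V / A = 26.7 mm.

d ≈ 26.7 mm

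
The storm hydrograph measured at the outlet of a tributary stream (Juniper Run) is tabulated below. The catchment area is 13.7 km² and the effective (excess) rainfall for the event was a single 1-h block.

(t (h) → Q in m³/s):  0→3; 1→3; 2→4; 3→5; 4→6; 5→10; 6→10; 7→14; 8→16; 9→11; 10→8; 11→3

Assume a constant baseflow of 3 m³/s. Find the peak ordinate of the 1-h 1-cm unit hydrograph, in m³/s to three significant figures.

Direct runoff: 0.0, 0.0, 1.0, 2.0, 3.0, 7.0, 7.0, 11.0, 13.0, 8.0, 5.0, 0.0 m³/s; ΣQ_DR = 57.00 m³/s, peak = 13.0 m³/s.
Runoff depth d = ΣQ_DR·Δt / A = 57.00 × 3600 / (13.7 km²) = 14.98 mm.
The 1-cm UH is the DRH scaled by (10 mm)/d, so U_p = 13.0 × 10/14.98 = 8.68 m³/s.

U_p ≈ 8.68 m³/s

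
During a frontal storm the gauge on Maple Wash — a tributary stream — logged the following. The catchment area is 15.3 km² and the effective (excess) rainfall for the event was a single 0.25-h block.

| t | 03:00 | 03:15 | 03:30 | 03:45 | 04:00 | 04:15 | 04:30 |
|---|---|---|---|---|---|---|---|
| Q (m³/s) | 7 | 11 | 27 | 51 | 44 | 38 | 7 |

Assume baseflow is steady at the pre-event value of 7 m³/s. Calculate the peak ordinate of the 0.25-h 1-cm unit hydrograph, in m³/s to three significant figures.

U_p ≈ 55.0 m³/s

Direct runoff: 0.0, 4.0, 20.0, 44.0, 37.0, 31.0, 0.0 m³/s; ΣQ_DR = 136.0 m³/s, peak = 44.0 m³/s.
Runoff depth d = ΣQ_DR·Δt / A = 136.0 × 900 / (15.3 km²) = 8.000 mm.
The 1-cm UH is the DRH scaled by (10 mm)/d, so U_p = 44.0 × 10/8.000 = 55.0 m³/s.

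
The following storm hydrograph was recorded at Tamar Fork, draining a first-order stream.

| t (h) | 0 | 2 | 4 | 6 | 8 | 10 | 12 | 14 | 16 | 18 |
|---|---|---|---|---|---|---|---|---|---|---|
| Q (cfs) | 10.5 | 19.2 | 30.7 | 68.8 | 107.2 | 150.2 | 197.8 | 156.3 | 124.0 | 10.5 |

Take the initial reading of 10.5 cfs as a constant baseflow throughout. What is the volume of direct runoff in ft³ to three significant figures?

V ≈ 5.55 × 10^6 ft³

Direct-runoff ordinates (Q − Q_b): 0.0, 8.7, 20.2, 58.3, 96.7, 139.7, 187.3, 145.8, 113.5, 0.0 cfs.
ΣQ_DR = 770.2 cfs.
With Δt = 2 h = 7200 s, V = ΣQ_DR · Δt = 770.2 × 7200 = 5.55 × 10^6 ft³.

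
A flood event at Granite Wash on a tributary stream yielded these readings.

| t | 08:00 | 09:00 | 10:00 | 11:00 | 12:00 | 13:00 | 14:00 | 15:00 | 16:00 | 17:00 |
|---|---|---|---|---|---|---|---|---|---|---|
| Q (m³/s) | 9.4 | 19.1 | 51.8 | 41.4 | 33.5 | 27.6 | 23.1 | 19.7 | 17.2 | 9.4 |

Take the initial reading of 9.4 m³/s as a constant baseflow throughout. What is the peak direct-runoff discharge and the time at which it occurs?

Subtracting baseflow gives direct-runoff ordinates: 0.0, 9.7, 42.4, 32.0, 24.1, 18.2, 13.7, 10.3, 7.8, 0.0 m³/s.
The maximum is 42.4 m³/s, occurring at the reading for t = 10:00.

Q_p = 42.4 m³/s at t = 10:00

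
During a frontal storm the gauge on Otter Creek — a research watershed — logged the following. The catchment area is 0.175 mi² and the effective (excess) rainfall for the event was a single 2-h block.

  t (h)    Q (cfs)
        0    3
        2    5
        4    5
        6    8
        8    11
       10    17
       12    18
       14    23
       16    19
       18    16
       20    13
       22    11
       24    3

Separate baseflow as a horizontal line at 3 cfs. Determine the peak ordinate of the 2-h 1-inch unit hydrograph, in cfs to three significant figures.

Direct runoff: 0.0, 2.0, 2.0, 5.0, 8.0, 14.0, 15.0, 20.0, 16.0, 13.0, 10.0, 8.0, 0.0 cfs; ΣQ_DR = 113.0 cfs, peak = 20.0 cfs.
Runoff depth d = ΣQ_DR·Δt / A = 113.0 × 7200 / (0.175 mi²) = 2.001 in.
The 1-inch UH is the DRH scaled by (1 in)/d, so U_p = 20.0 × 1/2.001 = 9.99 cfs.

U_p ≈ 9.99 cfs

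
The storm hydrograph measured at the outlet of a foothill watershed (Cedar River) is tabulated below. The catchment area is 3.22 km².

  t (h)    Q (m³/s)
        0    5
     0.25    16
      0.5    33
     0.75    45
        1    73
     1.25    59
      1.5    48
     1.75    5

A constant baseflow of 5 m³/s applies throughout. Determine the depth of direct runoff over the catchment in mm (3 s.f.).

Direct runoff: 0.0, 11.0, 28.0, 40.0, 68.0, 54.0, 43.0, 0.0 m³/s; ΣQ_DR = 244.0 m³/s.
V = ΣQ_DR · Δt = 244.0 × 900 s = 2.196 × 10^5 m³.
Over A = 3.22 km², depth = V / A = 68.2 mm.

d ≈ 68.2 mm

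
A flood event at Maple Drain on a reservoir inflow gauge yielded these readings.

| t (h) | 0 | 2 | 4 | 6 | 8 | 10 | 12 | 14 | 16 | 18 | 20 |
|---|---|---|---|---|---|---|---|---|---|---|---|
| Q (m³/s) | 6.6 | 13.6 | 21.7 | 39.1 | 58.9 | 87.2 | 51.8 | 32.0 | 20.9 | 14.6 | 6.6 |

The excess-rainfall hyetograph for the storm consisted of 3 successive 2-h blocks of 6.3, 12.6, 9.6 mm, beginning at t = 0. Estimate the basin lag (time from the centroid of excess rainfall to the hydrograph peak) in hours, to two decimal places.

Centroid of excess rainfall: t_c = Σ P_i·t̄_i / ΣP_i = 3.2316 h (block centres at 1, 3, 5 h).
Hydrograph peak occurs at t = 10 h, so basin lag t_L = 10 − 3.2316 = 6.77 h.

t_L ≈ 6.77 h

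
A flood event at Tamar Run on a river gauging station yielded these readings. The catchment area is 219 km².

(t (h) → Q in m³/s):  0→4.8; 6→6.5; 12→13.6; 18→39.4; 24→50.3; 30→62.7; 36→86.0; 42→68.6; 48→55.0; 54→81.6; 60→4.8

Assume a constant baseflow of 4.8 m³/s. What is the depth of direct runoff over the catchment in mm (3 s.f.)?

Direct runoff: 0.0, 1.7, 8.8, 34.6, 45.5, 57.9, 81.2, 63.8, 50.2, 76.8, 0.0 m³/s; ΣQ_DR = 420.5 m³/s.
V = ΣQ_DR · Δt = 420.5 × 21600 s = 9.083 × 10^6 m³.
Over A = 219 km², depth = V / A = 41.5 mm.

d ≈ 41.5 mm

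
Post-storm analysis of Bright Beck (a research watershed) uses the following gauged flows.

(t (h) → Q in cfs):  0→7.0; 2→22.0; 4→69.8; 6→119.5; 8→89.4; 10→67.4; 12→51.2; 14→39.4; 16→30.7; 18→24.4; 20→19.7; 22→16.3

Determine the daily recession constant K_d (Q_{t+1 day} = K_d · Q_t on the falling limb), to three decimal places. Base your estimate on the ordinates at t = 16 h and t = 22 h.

Between t = 16 h and t = 22 h the flow falls from 30.7 to 16.3 cfs over 3×2 h = 6 h.
Per-interval ratio K = (16.3/30.7)^(1/3) = 0.8097; K_d = K^(24/2) = 0.079.

K_d ≈ 0.079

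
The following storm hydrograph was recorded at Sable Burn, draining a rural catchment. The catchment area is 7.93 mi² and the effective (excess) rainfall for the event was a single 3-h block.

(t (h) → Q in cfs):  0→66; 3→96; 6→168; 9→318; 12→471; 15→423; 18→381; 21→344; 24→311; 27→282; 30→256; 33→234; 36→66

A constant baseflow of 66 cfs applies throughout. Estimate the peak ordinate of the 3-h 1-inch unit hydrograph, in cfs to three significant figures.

Direct runoff: 0.0, 30.0, 102.0, 252.0, 405.0, 357.0, 315.0, 278.0, 245.0, 216.0, 190.0, 168.0, 0.0 cfs; ΣQ_DR = 2558 cfs, peak = 405.0 cfs.
Runoff depth d = ΣQ_DR·Δt / A = 2558 × 10800 / (7.93 mi²) = 1.500 in.
The 1-inch UH is the DRH scaled by (1 in)/d, so U_p = 405.0 × 1/1.500 = 270 cfs.

U_p ≈ 270 cfs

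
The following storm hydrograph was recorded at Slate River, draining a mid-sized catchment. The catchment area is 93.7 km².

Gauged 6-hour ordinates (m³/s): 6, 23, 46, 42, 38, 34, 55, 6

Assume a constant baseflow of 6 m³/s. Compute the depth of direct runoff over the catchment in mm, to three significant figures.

Direct runoff: 0.0, 17.0, 40.0, 36.0, 32.0, 28.0, 49.0, 0.0 m³/s; ΣQ_DR = 202.0 m³/s.
V = ΣQ_DR · Δt = 202.0 × 21600 s = 4.363 × 10^6 m³.
Over A = 93.7 km², depth = V / A = 46.6 mm.

d ≈ 46.6 mm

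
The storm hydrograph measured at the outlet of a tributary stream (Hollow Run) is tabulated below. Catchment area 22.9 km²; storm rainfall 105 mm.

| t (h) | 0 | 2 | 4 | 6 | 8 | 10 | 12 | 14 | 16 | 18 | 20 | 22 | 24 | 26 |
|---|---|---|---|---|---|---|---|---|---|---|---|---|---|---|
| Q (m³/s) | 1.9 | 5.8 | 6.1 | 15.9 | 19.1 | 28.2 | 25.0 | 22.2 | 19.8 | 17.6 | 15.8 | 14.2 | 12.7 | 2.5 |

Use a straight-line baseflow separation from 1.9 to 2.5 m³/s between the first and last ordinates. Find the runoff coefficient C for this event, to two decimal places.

ΣQ_DR = 176.0 m³/s; V = ΣQ_DR·Δt = 1.267 × 10^6 m³.
Runoff depth d = V / A = 55.34 mm.
C = d / P = 55.34 / 105 = 0.53.

C ≈ 0.53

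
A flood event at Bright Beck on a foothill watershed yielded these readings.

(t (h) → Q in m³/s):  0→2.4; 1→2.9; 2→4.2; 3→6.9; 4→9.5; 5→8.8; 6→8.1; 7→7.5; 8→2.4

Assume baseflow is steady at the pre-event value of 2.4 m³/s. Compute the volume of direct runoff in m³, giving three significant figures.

V ≈ 1.12 × 10^5 m³

Direct-runoff ordinates (Q − Q_b): 0.0, 0.5, 1.8, 4.5, 7.1, 6.4, 5.7, 5.1, 0.0 m³/s.
ΣQ_DR = 31.10 m³/s.
With Δt = 1 h = 3600 s, V = ΣQ_DR · Δt = 31.10 × 3600 = 1.12 × 10^5 m³.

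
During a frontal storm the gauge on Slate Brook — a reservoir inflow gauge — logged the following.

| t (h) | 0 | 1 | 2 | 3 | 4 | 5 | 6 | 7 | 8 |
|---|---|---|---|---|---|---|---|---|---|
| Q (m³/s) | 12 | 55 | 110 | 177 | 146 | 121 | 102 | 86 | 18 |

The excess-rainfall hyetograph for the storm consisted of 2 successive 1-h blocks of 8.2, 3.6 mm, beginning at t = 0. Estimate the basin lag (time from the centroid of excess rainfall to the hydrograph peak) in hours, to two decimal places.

t_L ≈ 2.19 h

Centroid of excess rainfall: t_c = Σ P_i·t̄_i / ΣP_i = 0.8051 h (block centres at 0.5, 1.5 h).
Hydrograph peak occurs at t = 3 h, so basin lag t_L = 3 − 0.8051 = 2.19 h.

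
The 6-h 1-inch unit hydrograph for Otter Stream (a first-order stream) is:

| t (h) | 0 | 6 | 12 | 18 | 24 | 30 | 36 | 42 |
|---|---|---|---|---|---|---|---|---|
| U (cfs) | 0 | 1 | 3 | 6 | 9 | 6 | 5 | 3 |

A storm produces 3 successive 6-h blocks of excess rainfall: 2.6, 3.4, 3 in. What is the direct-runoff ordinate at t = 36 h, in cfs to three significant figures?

Q ≈ 60.4 cfs

By discrete convolution, Q_j = Σ (P_i / 1 in) · U_{j−i}.
At t = 36 h (j=6): Q = (2.6/1)·5 + (3.4/1)·6 + (3/1)·9 = 60.4 cfs.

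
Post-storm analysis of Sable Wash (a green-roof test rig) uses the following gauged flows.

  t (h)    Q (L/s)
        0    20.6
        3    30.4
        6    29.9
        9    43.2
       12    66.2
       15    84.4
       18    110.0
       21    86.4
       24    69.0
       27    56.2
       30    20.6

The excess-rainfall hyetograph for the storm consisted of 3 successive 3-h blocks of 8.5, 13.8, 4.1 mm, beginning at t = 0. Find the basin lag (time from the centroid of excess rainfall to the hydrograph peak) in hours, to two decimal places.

Centroid of excess rainfall: t_c = Σ P_i·t̄_i / ΣP_i = 4.0000 h (block centres at 1.5, 4.5, 7.5 h).
Hydrograph peak occurs at t = 18 h, so basin lag t_L = 18 − 4.0000 = 14.00 h.

t_L ≈ 14.00 h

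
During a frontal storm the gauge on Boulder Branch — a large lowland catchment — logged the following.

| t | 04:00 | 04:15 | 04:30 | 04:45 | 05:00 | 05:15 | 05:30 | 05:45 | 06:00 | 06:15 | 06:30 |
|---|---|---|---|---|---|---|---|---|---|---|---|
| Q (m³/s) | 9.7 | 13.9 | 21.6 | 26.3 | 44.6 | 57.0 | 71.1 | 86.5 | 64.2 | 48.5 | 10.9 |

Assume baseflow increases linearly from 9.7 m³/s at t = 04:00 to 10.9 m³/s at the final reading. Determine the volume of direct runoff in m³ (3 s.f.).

Direct-runoff ordinates (Q − Q_b): 0.00, 4.08, 11.66, 16.24, 34.42, 46.70, 60.68, 75.96, 53.54, 37.72, 0.00 m³/s.
ΣQ_DR = 341.0 m³/s.
With Δt = 0.25 h = 900 s, V = ΣQ_DR · Δt = 341.0 × 900 = 3.07 × 10^5 m³.

V ≈ 3.07 × 10^5 m³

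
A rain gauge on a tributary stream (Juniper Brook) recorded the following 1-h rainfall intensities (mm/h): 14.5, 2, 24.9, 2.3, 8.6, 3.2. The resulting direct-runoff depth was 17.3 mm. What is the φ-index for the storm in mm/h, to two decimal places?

Only the 2 blocks with intensity above φ contribute runoff: 14.5, 24.9 mm/h.
Σ(I−φ)·Δt = d  ⇒  (14.5+24.9 − 2φ)·1 = 17.3
φ = (39.40 − 17.3/1) / 2 = 11.05 mm/h.

φ ≈ 11.05 mm/h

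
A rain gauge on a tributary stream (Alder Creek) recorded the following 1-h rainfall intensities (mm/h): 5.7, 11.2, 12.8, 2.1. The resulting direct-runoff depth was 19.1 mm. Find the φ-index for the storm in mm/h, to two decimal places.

φ ≈ 3.53 mm/h

Only the 3 blocks with intensity above φ contribute runoff: 5.7, 11.2, 12.8 mm/h.
Σ(I−φ)·Δt = d  ⇒  (5.7+11.2+12.8 − 3φ)·1 = 19.1
φ = (29.70 − 19.1/1) / 3 = 3.53 mm/h.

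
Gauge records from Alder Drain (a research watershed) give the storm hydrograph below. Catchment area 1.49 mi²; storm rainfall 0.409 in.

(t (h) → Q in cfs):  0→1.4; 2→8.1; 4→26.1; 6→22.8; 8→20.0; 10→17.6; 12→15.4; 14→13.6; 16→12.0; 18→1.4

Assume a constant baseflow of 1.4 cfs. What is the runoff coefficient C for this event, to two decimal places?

ΣQ_DR = 124.4 cfs; V = ΣQ_DR·Δt = 8.957 × 10^5 ft³.
Runoff depth d = V / A = 0.2587 in.
C = d / P = 0.2587 / 0.409 = 0.63.

C ≈ 0.63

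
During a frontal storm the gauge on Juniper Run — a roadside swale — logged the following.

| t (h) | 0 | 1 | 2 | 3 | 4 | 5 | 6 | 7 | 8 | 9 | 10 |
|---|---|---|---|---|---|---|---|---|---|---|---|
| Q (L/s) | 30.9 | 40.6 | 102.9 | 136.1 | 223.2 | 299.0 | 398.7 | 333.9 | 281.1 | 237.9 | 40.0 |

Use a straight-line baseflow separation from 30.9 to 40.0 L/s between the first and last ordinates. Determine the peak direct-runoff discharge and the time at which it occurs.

Subtracting baseflow gives direct-runoff ordinates: 0.00, 8.79, 70.18, 102.47, 188.66, 263.55, 362.34, 296.63, 242.92, 198.81, 0.00 L/s.
The maximum is 362.34 L/s, occurring at the reading for t = 6 h.

Q_p = 362.34 L/s at t = 6 h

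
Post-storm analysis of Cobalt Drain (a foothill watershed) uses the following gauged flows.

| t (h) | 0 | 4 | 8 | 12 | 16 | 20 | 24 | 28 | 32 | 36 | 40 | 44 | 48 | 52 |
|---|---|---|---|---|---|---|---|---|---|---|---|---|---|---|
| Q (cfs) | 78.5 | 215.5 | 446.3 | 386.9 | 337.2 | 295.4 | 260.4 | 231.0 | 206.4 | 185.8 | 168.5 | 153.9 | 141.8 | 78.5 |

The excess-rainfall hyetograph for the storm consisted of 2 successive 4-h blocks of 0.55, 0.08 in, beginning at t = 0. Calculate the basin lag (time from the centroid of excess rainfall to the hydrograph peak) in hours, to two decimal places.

t_L ≈ 5.49 h

Centroid of excess rainfall: t_c = Σ P_i·t̄_i / ΣP_i = 2.5079 h (block centres at 2, 6 h).
Hydrograph peak occurs at t = 8 h, so basin lag t_L = 8 − 2.5079 = 5.49 h.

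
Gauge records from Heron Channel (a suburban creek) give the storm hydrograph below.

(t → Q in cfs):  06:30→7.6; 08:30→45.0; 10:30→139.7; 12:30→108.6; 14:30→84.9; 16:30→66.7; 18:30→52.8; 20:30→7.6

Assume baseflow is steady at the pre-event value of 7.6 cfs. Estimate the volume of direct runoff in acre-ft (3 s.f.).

Direct-runoff ordinates (Q − Q_b): 0.0, 37.4, 132.1, 101.0, 77.3, 59.1, 45.2, 0.0 cfs.
ΣQ_DR = 452.1 cfs.
With Δt = 2 h = 7200 s, V = ΣQ_DR · Δt = 452.1 × 7200 = 3.26 × 10^6 ft³ = 74.7 acre-ft.

V ≈ 74.7 acre-ft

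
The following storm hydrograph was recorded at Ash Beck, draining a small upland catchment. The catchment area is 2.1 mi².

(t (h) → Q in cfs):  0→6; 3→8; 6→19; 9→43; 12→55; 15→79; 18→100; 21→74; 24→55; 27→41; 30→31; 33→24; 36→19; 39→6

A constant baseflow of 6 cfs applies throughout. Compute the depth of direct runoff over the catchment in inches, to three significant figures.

d ≈ 1.05 in

Direct runoff: 0.0, 2.0, 13.0, 37.0, 49.0, 73.0, 94.0, 68.0, 49.0, 35.0, 25.0, 18.0, 13.0, 0.0 cfs; ΣQ_DR = 476.0 cfs.
V = ΣQ_DR · Δt = 476.0 × 10800 s = 5.141 × 10^6 ft³.
Over A = 2.1 mi², depth = V / A = 1.05 in.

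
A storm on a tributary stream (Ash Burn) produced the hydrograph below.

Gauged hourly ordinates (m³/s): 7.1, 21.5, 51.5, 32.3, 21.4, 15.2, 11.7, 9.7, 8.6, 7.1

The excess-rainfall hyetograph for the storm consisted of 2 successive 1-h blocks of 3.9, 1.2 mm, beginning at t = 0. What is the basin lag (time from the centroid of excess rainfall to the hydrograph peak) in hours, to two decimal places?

t_L ≈ 1.26 h

Centroid of excess rainfall: t_c = Σ P_i·t̄_i / ΣP_i = 0.7353 h (block centres at 0.5, 1.5 h).
Hydrograph peak occurs at t = 2 h, so basin lag t_L = 2 − 0.7353 = 1.26 h.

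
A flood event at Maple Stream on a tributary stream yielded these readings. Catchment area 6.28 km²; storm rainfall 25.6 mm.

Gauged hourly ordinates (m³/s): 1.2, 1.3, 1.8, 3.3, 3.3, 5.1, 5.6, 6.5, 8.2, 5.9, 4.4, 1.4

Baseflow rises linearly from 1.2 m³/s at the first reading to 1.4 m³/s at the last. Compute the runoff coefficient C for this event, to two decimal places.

C ≈ 0.73

ΣQ_DR = 32.40 m³/s; V = ΣQ_DR·Δt = 1.166 × 10^5 m³.
Runoff depth d = V / A = 18.57 mm.
C = d / P = 18.57 / 25.6 = 0.73.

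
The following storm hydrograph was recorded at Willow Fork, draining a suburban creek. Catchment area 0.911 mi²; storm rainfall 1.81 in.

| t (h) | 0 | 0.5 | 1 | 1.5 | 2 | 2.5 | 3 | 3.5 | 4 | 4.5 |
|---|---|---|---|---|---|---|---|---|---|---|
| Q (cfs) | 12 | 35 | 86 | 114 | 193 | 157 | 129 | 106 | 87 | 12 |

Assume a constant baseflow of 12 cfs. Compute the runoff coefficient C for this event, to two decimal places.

ΣQ_DR = 811.0 cfs; V = ΣQ_DR·Δt = 1.460 × 10^6 ft³.
Runoff depth d = V / A = 0.6897 in.
C = d / P = 0.6897 / 1.81 = 0.38.

C ≈ 0.38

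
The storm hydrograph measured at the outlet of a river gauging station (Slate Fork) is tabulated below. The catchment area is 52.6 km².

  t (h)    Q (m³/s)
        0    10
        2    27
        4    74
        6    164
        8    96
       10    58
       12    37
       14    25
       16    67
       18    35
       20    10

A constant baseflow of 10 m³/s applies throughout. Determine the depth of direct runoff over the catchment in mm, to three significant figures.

d ≈ 67.5 mm

Direct runoff: 0.0, 17.0, 64.0, 154.0, 86.0, 48.0, 27.0, 15.0, 57.0, 25.0, 0.0 m³/s; ΣQ_DR = 493.0 m³/s.
V = ΣQ_DR · Δt = 493.0 × 7200 s = 3.550 × 10^6 m³.
Over A = 52.6 km², depth = V / A = 67.5 mm.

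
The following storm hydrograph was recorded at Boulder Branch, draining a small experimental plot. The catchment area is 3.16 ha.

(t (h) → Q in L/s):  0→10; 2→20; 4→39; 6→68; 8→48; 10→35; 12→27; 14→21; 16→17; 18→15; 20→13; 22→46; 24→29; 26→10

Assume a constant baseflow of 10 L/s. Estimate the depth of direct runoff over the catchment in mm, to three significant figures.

d ≈ 58.8 mm

Direct runoff: 0.0, 10.0, 29.0, 58.0, 38.0, 25.0, 17.0, 11.0, 7.0, 5.0, 3.0, 36.0, 19.0, 0.0 L/s; ΣQ_DR = 258.0 L/s.
V = ΣQ_DR · Δt = 258.0 × 7200 s = 1.858 × 10^6 L.
Over A = 3.16 ha, depth = V / A = 58.8 mm.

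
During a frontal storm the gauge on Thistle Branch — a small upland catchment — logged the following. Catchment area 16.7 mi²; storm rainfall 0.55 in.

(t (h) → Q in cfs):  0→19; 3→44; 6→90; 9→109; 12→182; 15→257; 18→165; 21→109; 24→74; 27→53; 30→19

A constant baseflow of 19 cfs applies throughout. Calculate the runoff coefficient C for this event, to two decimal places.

ΣQ_DR = 912.0 cfs; V = ΣQ_DR·Δt = 9.850 × 10^6 ft³.
Runoff depth d = V / A = 0.2539 in.
C = d / P = 0.2539 / 0.55 = 0.46.

C ≈ 0.46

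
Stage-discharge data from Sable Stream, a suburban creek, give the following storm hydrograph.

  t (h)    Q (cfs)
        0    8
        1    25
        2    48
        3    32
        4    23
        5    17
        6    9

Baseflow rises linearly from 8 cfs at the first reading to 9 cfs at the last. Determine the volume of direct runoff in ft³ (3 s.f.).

Direct-runoff ordinates (Q − Q_b): 0.00, 16.83, 39.67, 23.50, 14.33, 8.17, 0.00 cfs.
ΣQ_DR = 102.5 cfs.
With Δt = 1 h = 3600 s, V = ΣQ_DR · Δt = 102.5 × 3600 = 3.69 × 10^5 ft³.

V ≈ 3.69 × 10^5 ft³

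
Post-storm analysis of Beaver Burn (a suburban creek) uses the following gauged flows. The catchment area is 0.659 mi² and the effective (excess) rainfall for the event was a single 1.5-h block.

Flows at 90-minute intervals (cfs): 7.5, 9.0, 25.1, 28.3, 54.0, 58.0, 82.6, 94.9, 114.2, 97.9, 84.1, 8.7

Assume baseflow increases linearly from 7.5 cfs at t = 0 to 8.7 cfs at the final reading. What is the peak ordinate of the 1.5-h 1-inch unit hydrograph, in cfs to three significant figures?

Direct runoff: 0.00, 1.39, 17.38, 20.47, 46.06, 49.95, 74.45, 86.64, 105.83, 89.42, 75.51, 0.00 cfs; ΣQ_DR = 567.1 cfs, peak = 105.83 cfs.
Runoff depth d = ΣQ_DR·Δt / A = 567.1 × 5400 / (0.659 mi²) = 2.000 in.
The 1-inch UH is the DRH scaled by (1 in)/d, so U_p = 105.83 × 1/2.000 = 52.9 cfs.

U_p ≈ 52.9 cfs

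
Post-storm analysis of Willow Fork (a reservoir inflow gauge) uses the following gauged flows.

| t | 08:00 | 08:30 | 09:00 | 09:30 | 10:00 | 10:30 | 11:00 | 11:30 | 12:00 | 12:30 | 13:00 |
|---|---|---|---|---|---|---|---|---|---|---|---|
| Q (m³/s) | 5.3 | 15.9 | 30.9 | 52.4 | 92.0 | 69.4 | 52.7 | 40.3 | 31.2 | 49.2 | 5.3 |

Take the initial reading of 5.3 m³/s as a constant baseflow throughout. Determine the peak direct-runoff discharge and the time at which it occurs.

Q_p = 86.7 m³/s at t = 10:00

Subtracting baseflow gives direct-runoff ordinates: 0.0, 10.6, 25.6, 47.1, 86.7, 64.1, 47.4, 35.0, 25.9, 43.9, 0.0 m³/s.
The maximum is 86.7 m³/s, occurring at the reading for t = 10:00.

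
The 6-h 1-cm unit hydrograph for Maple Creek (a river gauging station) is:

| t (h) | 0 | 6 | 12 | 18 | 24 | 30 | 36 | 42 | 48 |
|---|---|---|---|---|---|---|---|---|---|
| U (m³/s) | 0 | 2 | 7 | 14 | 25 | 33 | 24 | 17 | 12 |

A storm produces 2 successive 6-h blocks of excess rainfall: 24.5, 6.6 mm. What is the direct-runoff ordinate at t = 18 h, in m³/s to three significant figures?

By discrete convolution, Q_j = Σ (P_i / 10 mm) · U_{j−i}.
At t = 18 h (j=3): Q = (24.5/10)·14 + (6.6/10)·7 = 38.9 m³/s.

Q ≈ 38.9 m³/s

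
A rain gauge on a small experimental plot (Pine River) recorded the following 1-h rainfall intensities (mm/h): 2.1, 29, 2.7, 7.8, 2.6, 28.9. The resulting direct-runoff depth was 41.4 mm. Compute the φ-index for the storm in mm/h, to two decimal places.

φ ≈ 8.25 mm/h

Only the 2 blocks with intensity above φ contribute runoff: 29, 28.9 mm/h.
Σ(I−φ)·Δt = d  ⇒  (29+28.9 − 2φ)·1 = 41.4
φ = (57.90 − 41.4/1) / 2 = 8.25 mm/h.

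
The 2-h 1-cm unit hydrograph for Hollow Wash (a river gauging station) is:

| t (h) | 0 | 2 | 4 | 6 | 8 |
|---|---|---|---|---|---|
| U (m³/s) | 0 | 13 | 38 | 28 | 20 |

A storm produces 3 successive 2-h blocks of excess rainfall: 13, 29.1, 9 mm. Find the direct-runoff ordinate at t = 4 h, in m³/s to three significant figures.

By discrete convolution, Q_j = Σ (P_i / 10 mm) · U_{j−i}.
At t = 4 h (j=2): Q = (13/10)·38 + (29.1/10)·13 + (9/10)·0 = 87.2 m³/s.

Q ≈ 87.2 m³/s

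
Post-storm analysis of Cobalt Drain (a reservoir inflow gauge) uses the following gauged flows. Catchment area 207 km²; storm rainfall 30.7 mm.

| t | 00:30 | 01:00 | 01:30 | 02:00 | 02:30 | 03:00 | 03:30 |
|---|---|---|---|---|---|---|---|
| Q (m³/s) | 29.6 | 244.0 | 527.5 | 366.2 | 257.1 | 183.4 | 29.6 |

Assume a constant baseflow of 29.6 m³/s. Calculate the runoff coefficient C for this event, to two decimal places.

C ≈ 0.41

ΣQ_DR = 1430 m³/s; V = ΣQ_DR·Δt = 2.574 × 10^6 m³.
Runoff depth d = V / A = 12.44 mm.
C = d / P = 12.44 / 30.7 = 0.41.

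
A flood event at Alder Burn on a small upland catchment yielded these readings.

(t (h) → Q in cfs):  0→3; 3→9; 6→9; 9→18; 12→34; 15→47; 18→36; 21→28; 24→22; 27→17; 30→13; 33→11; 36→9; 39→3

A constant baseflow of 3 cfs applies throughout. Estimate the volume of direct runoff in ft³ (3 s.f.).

Direct-runoff ordinates (Q − Q_b): 0.0, 6.0, 6.0, 15.0, 31.0, 44.0, 33.0, 25.0, 19.0, 14.0, 10.0, 8.0, 6.0, 0.0 cfs.
ΣQ_DR = 217.0 cfs.
With Δt = 3 h = 10800 s, V = ΣQ_DR · Δt = 217.0 × 10800 = 2.34 × 10^6 ft³.

V ≈ 2.34 × 10^6 ft³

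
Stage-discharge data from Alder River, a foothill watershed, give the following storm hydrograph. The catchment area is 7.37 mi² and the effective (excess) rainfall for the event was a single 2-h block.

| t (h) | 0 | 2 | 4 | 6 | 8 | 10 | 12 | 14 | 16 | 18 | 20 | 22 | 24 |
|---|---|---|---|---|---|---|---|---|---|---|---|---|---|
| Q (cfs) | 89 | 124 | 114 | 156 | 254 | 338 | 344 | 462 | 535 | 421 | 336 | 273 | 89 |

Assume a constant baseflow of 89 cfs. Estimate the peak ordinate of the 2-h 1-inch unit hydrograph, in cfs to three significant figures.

Direct runoff: 0.0, 35.0, 25.0, 67.0, 165.0, 249.0, 255.0, 373.0, 446.0, 332.0, 247.0, 184.0, 0.0 cfs; ΣQ_DR = 2378 cfs, peak = 446.0 cfs.
Runoff depth d = ΣQ_DR·Δt / A = 2378 × 7200 / (7.37 mi²) = 1.000 in.
The 1-inch UH is the DRH scaled by (1 in)/d, so U_p = 446.0 × 1/1.000 = 446 cfs.

U_p ≈ 446 cfs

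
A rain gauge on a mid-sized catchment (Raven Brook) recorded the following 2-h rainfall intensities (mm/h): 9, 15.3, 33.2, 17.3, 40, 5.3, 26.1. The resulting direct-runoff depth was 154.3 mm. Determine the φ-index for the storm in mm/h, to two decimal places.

Only the 5 blocks with intensity above φ contribute runoff: 15.3, 33.2, 17.3, 40, 26.1 mm/h.
Σ(I−φ)·Δt = d  ⇒  (15.3+33.2+17.3+40+26.1 − 5φ)·2 = 154.3
φ = (131.9 − 154.3/2) / 5 = 10.95 mm/h.

φ ≈ 10.95 mm/h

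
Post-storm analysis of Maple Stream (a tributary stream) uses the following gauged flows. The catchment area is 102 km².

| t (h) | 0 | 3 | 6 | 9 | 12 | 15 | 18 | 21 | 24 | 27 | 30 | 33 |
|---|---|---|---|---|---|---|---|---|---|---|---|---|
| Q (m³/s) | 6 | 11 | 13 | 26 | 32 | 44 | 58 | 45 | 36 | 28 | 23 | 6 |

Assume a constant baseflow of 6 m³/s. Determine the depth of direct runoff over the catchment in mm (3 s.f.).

Direct runoff: 0.0, 5.0, 7.0, 20.0, 26.0, 38.0, 52.0, 39.0, 30.0, 22.0, 17.0, 0.0 m³/s; ΣQ_DR = 256.0 m³/s.
V = ΣQ_DR · Δt = 256.0 × 10800 s = 2.765 × 10^6 m³.
Over A = 102 km², depth = V / A = 27.1 mm.

d ≈ 27.1 mm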